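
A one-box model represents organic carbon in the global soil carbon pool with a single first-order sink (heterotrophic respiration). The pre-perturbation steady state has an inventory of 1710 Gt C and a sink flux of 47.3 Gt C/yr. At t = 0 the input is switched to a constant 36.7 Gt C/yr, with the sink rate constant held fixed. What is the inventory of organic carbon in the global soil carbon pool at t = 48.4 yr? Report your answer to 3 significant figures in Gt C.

1430 Gt C

τ = M₀/F₀ = 1710/47.3 = 36.15 yr; rate constant k = 1/τ.
New steady state M_∞ = F₁/k = F₁·τ = 36.7 × 36.15 = 1326.8 Gt C.
M(t) = M_∞ + (M₀ − M_∞)·e^(−t/τ); t/τ = 48.4/36.15 = 1.339, so e^(−t/τ) = 0.2622.
M(t) = 1326.8 + 383.2 × 0.2622 = 1427.3 Gt C.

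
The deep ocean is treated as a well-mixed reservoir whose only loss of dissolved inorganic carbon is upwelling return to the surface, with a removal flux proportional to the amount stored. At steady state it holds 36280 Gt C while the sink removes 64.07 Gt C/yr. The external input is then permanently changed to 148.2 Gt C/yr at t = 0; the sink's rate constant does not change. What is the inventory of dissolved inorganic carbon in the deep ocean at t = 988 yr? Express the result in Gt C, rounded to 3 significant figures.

75600 Gt C

The sink rate constant is k = F₀/M₀ = 64.07/36280 = 0.001766 yr⁻¹.
Solving dM/dt = F₁ − kM with M(0) = M₀ gives M(t) = F₁/k + (M₀ − F₁/k)·e^(−kt).
F₁/k = 148.2/0.001766 = 83919 Gt C; kt = 0.001766 × 988 = 1.745, e^(−kt) = 0.1747.
M(988) = 83919 + (36280 − 83919) × 0.1747 = 83919 − 8322 = 75597 Gt C.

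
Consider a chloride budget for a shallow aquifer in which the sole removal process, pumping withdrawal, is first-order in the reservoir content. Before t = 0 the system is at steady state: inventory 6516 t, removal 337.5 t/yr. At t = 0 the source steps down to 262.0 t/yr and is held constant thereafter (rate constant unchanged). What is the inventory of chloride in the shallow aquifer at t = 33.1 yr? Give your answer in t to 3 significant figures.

The sink rate constant is k = F₀/M₀ = 337.5/6516 = 0.05180 yr⁻¹.
Solving dM/dt = F₁ − kM with M(0) = M₀ gives M(t) = F₁/k + (M₀ − F₁/k)·e^(−kt).
F₁/k = 262.0/0.05180 = 5058.3 t; kt = 0.05180 × 33.1 = 1.714, e^(−kt) = 0.1801.
M(33.1) = 5058.3 + (6516 − 5058.3) × 0.1801 = 5058.3 + 262.5 = 5320.8 t.

5320 t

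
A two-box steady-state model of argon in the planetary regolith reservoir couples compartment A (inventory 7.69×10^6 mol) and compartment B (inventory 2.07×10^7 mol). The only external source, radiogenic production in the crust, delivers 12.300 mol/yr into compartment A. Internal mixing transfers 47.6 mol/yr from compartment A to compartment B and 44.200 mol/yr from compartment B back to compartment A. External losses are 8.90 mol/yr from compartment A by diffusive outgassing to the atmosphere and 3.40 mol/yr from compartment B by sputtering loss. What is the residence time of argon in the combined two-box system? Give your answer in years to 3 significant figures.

For the system as a whole, the A↔B exchange is internal and contributes nothing to the throughput; only the external sinks remove mass.
M_total = 7.69×10^6 + 2.07×10^7 = 2.8390×10^7 mol.
ΣF_external_out = 8.90 + 3.40 = 12.300 mol/yr.
τ = M_total / ΣF_ext = 2.8390×10^7 / 12.300 = 2.308×10^6 yr.

2.31×10^6 yr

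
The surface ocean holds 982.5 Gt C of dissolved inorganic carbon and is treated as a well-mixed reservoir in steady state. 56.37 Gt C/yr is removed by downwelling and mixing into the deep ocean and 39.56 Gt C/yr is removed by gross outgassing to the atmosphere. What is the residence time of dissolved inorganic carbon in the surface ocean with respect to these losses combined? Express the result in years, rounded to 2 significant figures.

Total removal = 56.37 + 39.56 = 95.930 Gt C/yr.
τ = M / ΣF_out = 982.5 / 95.930 = 10.24 yr.

10 yr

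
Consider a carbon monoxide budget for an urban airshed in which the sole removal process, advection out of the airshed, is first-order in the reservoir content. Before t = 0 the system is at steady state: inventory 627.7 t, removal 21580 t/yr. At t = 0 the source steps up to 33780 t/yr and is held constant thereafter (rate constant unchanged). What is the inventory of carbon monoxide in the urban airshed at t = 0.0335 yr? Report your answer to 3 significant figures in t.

τ = M₀/F₀ = 627.7/21580 = 0.02909 yr; rate constant k = 1/τ.
New steady state M_∞ = F₁/k = F₁·τ = 33780 × 0.02909 = 982.56 t.
M(t) = M_∞ + (M₀ − M_∞)·e^(−t/τ); t/τ = 0.0335/0.02909 = 1.152, so e^(−t/τ) = 0.3161.
M(t) = 982.56 − 354.9 × 0.3161 = 870.39 t.

870 t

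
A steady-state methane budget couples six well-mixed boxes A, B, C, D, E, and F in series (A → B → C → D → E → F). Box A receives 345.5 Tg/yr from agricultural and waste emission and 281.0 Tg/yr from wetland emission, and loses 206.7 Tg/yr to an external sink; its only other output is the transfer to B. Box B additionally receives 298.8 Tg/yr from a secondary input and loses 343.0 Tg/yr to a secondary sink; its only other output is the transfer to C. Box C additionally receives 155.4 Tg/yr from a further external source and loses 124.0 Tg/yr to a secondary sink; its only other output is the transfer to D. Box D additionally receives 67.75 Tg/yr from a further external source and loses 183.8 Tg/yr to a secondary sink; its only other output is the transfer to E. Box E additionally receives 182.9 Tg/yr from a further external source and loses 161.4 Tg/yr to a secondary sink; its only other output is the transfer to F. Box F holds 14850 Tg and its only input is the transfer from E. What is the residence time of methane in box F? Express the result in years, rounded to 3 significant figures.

Box A: F(A→B) = (345.5 + 281.0) − 206.7 = 419.80 Tg/yr.
Box B: F(B→C) = (419.80 + 298.8) − 343.0 = 375.60 Tg/yr.
Box C: F(C→D) = (375.60 + 155.4) − 124.0 = 407.00 Tg/yr.
Box D: F(D→E) = (407.00 + 67.75) − 183.8 = 290.95 Tg/yr.
Box E: F(E→F) = (290.95 + 182.9) − 161.4 = 312.45 Tg/yr.
Box F throughput = its input = 312.45 Tg/yr; τ = 14850 / 312.45 = 47.53 yr.

47.5 yr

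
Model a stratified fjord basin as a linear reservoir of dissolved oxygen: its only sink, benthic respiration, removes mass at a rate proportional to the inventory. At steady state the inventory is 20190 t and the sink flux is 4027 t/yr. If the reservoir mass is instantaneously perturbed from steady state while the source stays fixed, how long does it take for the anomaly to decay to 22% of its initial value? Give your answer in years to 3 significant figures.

7.59 yr

For a linear reservoir the anomaly decays as exp(−t/τ) with τ = M/F = 20190/4027 = 5.014 yr.
exp(−t/τ) = 0.22 ⇒ t = −τ ln(0.22) = 5.014 × 1.514 = 7.591 yr.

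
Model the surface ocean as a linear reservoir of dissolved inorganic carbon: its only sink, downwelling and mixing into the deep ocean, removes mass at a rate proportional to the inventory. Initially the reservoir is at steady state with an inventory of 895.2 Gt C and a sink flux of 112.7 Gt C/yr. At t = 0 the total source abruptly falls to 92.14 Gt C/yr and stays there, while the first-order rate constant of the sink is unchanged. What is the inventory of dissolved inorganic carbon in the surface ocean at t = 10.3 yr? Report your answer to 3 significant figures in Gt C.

777 Gt C

τ = M₀/F₀ = 895.2/112.7 = 7.943 yr; rate constant k = 1/τ.
New steady state M_∞ = F₁/k = F₁·τ = 92.14 × 7.943 = 731.89 Gt C.
M(t) = M_∞ + (M₀ − M_∞)·e^(−t/τ); t/τ = 10.3/7.943 = 1.297, so e^(−t/τ) = 0.2734.
M(t) = 731.89 + 163.3 × 0.2734 = 776.54 Gt C.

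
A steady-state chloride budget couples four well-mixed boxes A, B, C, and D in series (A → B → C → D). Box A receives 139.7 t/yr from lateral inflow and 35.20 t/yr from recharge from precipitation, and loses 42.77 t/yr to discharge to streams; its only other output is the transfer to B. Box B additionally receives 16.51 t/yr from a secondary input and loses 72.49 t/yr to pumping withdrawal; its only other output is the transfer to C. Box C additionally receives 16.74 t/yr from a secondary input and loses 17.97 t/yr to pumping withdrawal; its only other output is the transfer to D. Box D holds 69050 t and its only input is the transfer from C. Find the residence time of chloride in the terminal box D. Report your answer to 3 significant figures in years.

Box A: F(A→B) = (139.7 + 35.20) − 42.77 = 132.13 t/yr.
Box B: F(B→C) = (132.13 + 16.51) − 72.49 = 76.150 t/yr.
Box C: F(C→D) = (76.150 + 16.74) − 17.97 = 74.920 t/yr.
Box D throughput = its input = 74.920 t/yr; τ = 69050 / 74.920 = 921.6 yr.

922 yr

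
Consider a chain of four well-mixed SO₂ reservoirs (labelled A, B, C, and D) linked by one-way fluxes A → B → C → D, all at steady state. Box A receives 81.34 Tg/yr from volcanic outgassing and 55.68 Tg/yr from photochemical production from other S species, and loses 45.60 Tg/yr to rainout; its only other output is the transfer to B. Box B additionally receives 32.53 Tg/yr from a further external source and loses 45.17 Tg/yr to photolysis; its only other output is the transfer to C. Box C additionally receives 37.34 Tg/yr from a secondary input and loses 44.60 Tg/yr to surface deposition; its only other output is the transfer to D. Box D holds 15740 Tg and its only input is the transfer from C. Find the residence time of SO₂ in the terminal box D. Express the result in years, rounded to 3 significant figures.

Box A: F(A→B) = (81.34 + 55.68) − 45.60 = 91.420 Tg/yr.
Box B: F(B→C) = (91.420 + 32.53) − 45.17 = 78.780 Tg/yr.
Box C: F(C→D) = (78.780 + 37.34) − 44.60 = 71.520 Tg/yr.
Box D throughput = its input = 71.520 Tg/yr; τ = 15740 / 71.520 = 220.1 yr.

220 yr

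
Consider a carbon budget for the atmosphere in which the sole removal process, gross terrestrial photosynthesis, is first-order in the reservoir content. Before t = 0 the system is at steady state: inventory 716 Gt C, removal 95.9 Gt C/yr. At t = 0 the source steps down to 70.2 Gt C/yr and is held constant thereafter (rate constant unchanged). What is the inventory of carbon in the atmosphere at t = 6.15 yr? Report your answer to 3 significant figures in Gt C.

The sink rate constant is k = F₀/M₀ = 95.9/716 = 0.1339 yr⁻¹.
Solving dM/dt = F₁ − kM with M(0) = M₀ gives M(t) = F₁/k + (M₀ − F₁/k)·e^(−kt).
F₁/k = 70.2/0.1339 = 524.12 Gt C; kt = 0.1339 × 6.15 = 0.8237, e^(−kt) = 0.4388.
M(6.15) = 524.12 + (716 − 524.12) × 0.4388 = 524.12 + 84.20 = 608.32 Gt C.

608 Gt C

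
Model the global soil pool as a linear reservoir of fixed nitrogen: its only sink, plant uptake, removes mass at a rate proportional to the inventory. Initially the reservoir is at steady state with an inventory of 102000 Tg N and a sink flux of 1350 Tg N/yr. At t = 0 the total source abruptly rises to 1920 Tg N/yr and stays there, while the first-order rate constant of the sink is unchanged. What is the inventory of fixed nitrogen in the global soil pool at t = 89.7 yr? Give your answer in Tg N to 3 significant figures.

132000 Tg N

Residence time τ = M₀/F₀ = 75.56 yr. The eventual steady state is M_∞ = M₀·(F₁/F₀) = 102000 × 1920/1350 = 145070 Tg N.
The anomaly ΔM(t) = M(t) − M_∞ decays as ΔM₀·e^(−t/τ) with ΔM₀ = 102000 − 145070 = −43070 Tg N.
At t = 89.7 yr, e^(−t/τ) = e^(−1.187) = 0.3051, so ΔM = −13140 Tg N and M = 145070 − 13140 = 131930 Tg N.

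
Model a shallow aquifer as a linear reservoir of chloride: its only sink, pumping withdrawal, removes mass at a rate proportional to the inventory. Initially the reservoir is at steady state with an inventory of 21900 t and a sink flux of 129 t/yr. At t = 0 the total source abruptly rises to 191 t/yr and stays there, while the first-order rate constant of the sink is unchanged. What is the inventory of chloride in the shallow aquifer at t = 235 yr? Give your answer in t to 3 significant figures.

29800 t

τ = M₀/F₀ = 21900/129 = 169.8 yr; rate constant k = 1/τ.
New steady state M_∞ = F₁/k = F₁·τ = 191 × 169.8 = 32426 t.
M(t) = M_∞ + (M₀ − M_∞)·e^(−t/τ); t/τ = 235/169.8 = 1.384, so e^(−t/τ) = 0.2505.
M(t) = 32426 − 10530 × 0.2505 = 29789 t.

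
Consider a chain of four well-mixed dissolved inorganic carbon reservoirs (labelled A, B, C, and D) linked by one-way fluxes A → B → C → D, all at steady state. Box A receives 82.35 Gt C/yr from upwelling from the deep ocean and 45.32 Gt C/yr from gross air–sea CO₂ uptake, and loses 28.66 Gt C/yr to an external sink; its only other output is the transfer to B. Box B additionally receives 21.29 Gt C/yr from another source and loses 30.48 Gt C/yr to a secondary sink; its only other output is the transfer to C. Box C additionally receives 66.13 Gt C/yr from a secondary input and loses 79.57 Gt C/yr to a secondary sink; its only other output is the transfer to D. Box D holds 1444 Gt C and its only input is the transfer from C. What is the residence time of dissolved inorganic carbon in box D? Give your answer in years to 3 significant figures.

Box A: F(A→B) = (82.35 + 45.32) − 28.66 = 99.010 Gt C/yr.
Box B: F(B→C) = (99.010 + 21.29) − 30.48 = 89.820 Gt C/yr.
Box C: F(C→D) = (89.820 + 66.13) − 79.57 = 76.380 Gt C/yr.
Box D throughput = its input = 76.380 Gt C/yr; τ = 1444 / 76.380 = 18.91 yr.

18.9 yr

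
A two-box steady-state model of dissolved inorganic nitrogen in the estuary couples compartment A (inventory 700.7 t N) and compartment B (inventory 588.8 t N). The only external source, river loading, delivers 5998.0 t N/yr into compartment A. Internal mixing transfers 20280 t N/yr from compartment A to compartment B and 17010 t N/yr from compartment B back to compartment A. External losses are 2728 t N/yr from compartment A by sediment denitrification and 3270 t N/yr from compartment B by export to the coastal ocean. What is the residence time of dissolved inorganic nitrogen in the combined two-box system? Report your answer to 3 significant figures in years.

For the system as a whole, the A↔B exchange is internal and contributes nothing to the throughput; only the external sinks remove mass.
M_total = 700.7 + 588.8 = 1289.5 t N.
ΣF_external_out = 2728 + 3270 = 5998.0 t N/yr.
τ = M_total / ΣF_ext = 1289.5 / 5998.0 = 0.2150 yr.

0.215 yr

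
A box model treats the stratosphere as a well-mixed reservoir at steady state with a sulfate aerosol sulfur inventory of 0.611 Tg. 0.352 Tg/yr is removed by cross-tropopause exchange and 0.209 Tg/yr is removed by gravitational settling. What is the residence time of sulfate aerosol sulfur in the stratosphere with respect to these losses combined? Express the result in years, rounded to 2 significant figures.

Total removal = 0.3520 + 0.2090 = 0.56100 Tg/yr.
τ = M / ΣF_out = 0.611 / 0.56100 = 1.089 yr.

1.1 yr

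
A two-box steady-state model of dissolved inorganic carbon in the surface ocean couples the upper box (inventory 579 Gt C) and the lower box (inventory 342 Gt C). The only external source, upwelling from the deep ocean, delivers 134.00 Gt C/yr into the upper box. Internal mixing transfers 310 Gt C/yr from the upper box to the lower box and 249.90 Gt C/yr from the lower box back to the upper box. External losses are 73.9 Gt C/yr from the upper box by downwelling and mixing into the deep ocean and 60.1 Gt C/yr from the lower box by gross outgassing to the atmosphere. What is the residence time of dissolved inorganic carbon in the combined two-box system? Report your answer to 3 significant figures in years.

6.87 yr

Treat the two boxes together as one reservoir: the mixing fluxes between them are internal recycling, so τ = ΣM / Σ(external losses).
M_total = 579 + 342 = 921.00 Gt C.
ΣF_external_out = 73.9 + 60.1 = 134.00 Gt C/yr.
τ = M_total / ΣF_ext = 921.00 / 134.00 = 6.873 yr.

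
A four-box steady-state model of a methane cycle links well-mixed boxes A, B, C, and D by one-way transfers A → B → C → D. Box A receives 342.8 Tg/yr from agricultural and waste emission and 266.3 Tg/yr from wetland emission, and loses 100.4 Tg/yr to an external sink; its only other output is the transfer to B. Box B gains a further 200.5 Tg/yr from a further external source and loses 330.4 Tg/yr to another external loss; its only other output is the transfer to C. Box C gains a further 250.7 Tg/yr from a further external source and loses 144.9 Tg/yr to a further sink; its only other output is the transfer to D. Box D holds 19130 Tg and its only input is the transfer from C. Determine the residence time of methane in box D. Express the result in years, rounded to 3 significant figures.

Box A: F(A→B) = (342.8 + 266.3) − 100.4 = 508.70 Tg/yr.
Box B: F(B→C) = (508.70 + 200.5) − 330.4 = 378.80 Tg/yr.
Box C: F(C→D) = (378.80 + 250.7) − 144.9 = 484.60 Tg/yr.
Box D throughput = its input = 484.60 Tg/yr; τ = 19130 / 484.60 = 39.48 yr.

39.5 yr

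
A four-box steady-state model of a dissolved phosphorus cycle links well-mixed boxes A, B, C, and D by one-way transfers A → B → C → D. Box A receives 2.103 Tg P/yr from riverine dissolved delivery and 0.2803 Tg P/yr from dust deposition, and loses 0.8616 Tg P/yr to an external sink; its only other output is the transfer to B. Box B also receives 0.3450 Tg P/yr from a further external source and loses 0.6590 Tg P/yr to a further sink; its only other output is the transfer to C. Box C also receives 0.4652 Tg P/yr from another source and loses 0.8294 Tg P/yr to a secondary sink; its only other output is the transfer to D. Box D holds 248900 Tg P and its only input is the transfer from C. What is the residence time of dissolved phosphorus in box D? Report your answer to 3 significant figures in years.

295000 yr

Box A: F(A→B) = (2.103 + 0.2803) − 0.8616 = 1.5217 Tg P/yr.
Box B: F(B→C) = (1.5217 + 0.3450) − 0.6590 = 1.2077 Tg P/yr.
Box C: F(C→D) = (1.2077 + 0.4652) − 0.8294 = 0.84350 Tg P/yr.
Box D throughput = its input = 0.84350 Tg P/yr; τ = 248900 / 0.84350 = 295100 yr.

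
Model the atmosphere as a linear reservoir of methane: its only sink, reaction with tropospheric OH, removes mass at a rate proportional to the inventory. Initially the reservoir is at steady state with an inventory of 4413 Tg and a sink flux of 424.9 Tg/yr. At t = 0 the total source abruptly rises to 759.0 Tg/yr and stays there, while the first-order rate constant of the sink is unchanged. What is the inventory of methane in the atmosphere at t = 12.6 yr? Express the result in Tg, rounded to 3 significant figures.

6850 Tg

The sink rate constant is k = F₀/M₀ = 424.9/4413 = 0.09628 yr⁻¹.
Solving dM/dt = F₁ − kM with M(0) = M₀ gives M(t) = F₁/k + (M₀ − F₁/k)·e^(−kt).
F₁/k = 759.0/0.09628 = 7883.0 Tg; kt = 0.09628 × 12.6 = 1.213, e^(−kt) = 0.2973.
M(12.6) = 7883.0 + (4413 − 7883.0) × 0.2973 = 7883.0 − 1031 = 6851.5 Tg.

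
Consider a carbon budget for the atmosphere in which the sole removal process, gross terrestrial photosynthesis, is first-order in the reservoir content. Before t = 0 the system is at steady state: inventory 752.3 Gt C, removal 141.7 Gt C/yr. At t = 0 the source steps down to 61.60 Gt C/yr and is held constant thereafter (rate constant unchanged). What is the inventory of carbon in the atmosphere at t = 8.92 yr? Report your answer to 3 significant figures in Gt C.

The sink rate constant is k = F₀/M₀ = 141.7/752.3 = 0.1884 yr⁻¹.
Solving dM/dt = F₁ − kM with M(0) = M₀ gives M(t) = F₁/k + (M₀ − F₁/k)·e^(−kt).
F₁/k = 61.60/0.1884 = 327.04 Gt C; kt = 0.1884 × 8.92 = 1.680, e^(−kt) = 0.1863.
M(8.92) = 327.04 + (752.3 − 327.04) × 0.1863 = 327.04 + 79.25 = 406.29 Gt C.

406 Gt C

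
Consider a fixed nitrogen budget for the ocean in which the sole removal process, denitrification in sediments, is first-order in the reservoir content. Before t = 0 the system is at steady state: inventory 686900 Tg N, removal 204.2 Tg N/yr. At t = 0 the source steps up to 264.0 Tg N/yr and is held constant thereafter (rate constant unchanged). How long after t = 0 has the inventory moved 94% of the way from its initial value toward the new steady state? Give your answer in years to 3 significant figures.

9460 yr

τ = M₀/F₀ = 686900/204.2 = 3364 yr.
The remaining gap fraction is e^(−t/τ); 94% covered ⇒ e^(−t/τ) = 0.0600.
t = −τ ln(0.0600) = 3364 × 2.813 = 9464 yr.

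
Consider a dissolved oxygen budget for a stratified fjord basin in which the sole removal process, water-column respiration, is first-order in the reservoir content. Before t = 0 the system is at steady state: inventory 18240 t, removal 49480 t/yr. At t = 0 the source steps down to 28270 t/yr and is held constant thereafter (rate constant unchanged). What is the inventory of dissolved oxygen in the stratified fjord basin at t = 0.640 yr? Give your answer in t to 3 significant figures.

Residence time τ = M₀/F₀ = 0.3686 yr. The eventual steady state is M_∞ = M₀·(F₁/F₀) = 18240 × 28270/49480 = 10421 t.
The anomaly ΔM(t) = M(t) − M_∞ decays as ΔM₀·e^(−t/τ) with ΔM₀ = 18240 − 10421 = 7819 t.
At t = 0.640 yr, e^(−t/τ) = e^(−1.736) = 0.1762, so ΔM = 1378 t and M = 10421 + 1378 = 11799 t.

11800 t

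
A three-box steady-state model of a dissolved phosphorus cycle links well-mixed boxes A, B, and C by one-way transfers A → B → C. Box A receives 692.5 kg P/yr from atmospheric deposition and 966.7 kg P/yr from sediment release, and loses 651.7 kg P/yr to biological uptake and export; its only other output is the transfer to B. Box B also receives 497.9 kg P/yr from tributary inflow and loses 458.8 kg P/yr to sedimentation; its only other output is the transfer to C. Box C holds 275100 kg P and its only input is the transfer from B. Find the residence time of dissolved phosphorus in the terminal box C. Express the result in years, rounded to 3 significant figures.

263 yr

Box A: F(A→B) = (692.5 + 966.7) − 651.7 = 1007.5 kg P/yr.
Box B: F(B→C) = (1007.5 + 497.9) − 458.8 = 1046.6 kg P/yr.
Box C throughput = its input = 1046.6 kg P/yr; τ = 275100 / 1046.6 = 262.9 yr.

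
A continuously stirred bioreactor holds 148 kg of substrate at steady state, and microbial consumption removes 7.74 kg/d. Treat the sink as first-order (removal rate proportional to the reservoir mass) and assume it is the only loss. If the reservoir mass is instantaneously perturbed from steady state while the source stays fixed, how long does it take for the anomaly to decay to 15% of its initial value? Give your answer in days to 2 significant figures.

For a linear reservoir the anomaly decays as exp(−t/τ) with τ = M/F = 148/7.74 = 19.12 d.
exp(−t/τ) = 0.15 ⇒ t = −τ ln(0.15) = 19.12 × 1.897 = 36.28 d.

36 d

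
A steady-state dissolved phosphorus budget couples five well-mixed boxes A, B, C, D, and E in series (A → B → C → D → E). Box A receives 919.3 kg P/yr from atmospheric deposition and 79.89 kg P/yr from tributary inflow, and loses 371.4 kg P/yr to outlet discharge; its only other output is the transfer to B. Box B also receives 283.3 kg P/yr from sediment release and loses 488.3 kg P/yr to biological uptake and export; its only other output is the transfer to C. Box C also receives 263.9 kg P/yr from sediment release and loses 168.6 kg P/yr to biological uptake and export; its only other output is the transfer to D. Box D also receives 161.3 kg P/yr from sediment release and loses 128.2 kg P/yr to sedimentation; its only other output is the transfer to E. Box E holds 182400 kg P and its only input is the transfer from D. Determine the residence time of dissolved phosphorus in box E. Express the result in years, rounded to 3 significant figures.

331 yr

Box A: F(A→B) = (919.3 + 79.89) − 371.4 = 627.79 kg P/yr.
Box B: F(B→C) = (627.79 + 283.3) − 488.3 = 422.79 kg P/yr.
Box C: F(C→D) = (422.79 + 263.9) − 168.6 = 518.09 kg P/yr.
Box D: F(D→E) = (518.09 + 161.3) − 128.2 = 551.19 kg P/yr.
Box E throughput = its input = 551.19 kg P/yr; τ = 182400 / 551.19 = 330.9 yr.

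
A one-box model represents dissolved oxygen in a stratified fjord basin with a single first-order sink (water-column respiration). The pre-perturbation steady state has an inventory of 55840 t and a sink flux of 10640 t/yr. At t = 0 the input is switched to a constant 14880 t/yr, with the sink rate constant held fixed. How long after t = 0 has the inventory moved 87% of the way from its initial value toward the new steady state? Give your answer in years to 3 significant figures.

10.7 yr

τ = M₀/F₀ = 55840/10640 = 5.248 yr.
The remaining gap fraction is e^(−t/τ); 87% covered ⇒ e^(−t/τ) = 0.130.
t = −τ ln(0.130) = 5.248 × 2.040 = 10.71 yr.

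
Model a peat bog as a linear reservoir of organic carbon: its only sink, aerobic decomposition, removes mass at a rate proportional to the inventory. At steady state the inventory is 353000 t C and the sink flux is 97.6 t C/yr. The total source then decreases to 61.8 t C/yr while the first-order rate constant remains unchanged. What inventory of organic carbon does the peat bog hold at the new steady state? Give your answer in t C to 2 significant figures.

Rate constant k = F/M = 97.6 / 353000 = 0.0002765 yr⁻¹.
At the new steady state, source = k·M_new ⇒ M_new = 61.8 / 0.0002765 = 223500 t C.
(Equivalently M_new = M × F_new/F_old = 353000 × 61.8/97.6.)

220000 t C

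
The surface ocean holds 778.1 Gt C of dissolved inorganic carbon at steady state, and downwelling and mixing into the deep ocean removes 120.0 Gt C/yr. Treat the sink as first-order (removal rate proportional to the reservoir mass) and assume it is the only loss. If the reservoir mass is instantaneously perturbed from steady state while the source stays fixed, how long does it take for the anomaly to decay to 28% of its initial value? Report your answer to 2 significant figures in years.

For a linear reservoir the anomaly decays as exp(−t/τ) with τ = M/F = 778.1/120.0 = 6.484 yr.
exp(−t/τ) = 0.28 ⇒ t = −τ ln(0.28) = 6.484 × 1.273 = 8.254 yr.

8.3 yr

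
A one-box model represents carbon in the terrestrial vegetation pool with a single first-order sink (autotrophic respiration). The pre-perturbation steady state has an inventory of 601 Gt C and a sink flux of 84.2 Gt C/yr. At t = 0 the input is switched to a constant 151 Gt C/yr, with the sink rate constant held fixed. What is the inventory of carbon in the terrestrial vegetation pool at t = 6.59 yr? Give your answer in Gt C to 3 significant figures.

888 Gt C

Residence time τ = M₀/F₀ = 7.138 yr. The eventual steady state is M_∞ = M₀·(F₁/F₀) = 601 × 151/84.2 = 1077.8 Gt C.
The anomaly ΔM(t) = M(t) − M_∞ decays as ΔM₀·e^(−t/τ) with ΔM₀ = 601 − 1077.8 = −476.8 Gt C.
At t = 6.59 yr, e^(−t/τ) = e^(−0.9233) = 0.3972, so ΔM = −189.4 Gt C and M = 1077.8 − 189.4 = 888.41 Gt C.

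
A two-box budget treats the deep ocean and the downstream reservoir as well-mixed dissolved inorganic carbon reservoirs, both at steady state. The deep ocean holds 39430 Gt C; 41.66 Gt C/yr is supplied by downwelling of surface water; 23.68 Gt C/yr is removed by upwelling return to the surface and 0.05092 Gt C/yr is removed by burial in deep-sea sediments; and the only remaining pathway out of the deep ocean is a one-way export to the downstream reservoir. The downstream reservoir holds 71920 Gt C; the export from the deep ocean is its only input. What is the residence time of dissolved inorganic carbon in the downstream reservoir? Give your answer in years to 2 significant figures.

4000 yr

Balance the deep ocean: ΣF_in = 41.660 Gt C/yr.
Export to the downstream reservoir = ΣF_in − (23.68 + 0.05092) = 17.929 Gt C/yr.
At steady state the output of the downstream reservoir equals its input, 17.929 Gt C/yr.
τ = M / F = 71920 / 17.929 = 4011 yr.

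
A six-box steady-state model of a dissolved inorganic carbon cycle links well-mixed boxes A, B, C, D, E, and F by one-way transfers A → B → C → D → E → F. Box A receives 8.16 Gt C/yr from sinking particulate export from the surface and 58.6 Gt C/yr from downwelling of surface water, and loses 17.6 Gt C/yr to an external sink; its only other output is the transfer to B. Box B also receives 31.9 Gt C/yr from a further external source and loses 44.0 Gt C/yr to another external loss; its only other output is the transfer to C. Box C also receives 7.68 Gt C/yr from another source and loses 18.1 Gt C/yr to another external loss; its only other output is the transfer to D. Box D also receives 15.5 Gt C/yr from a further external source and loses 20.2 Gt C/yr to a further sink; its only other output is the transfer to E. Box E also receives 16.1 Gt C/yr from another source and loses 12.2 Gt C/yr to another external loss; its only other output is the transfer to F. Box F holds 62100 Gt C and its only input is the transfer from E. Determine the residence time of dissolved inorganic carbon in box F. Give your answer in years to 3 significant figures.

2400 yr

Box A: F(A→B) = (8.16 + 58.6) − 17.6 = 49.160 Gt C/yr.
Box B: F(B→C) = (49.160 + 31.9) − 44.0 = 37.060 Gt C/yr.
Box C: F(C→D) = (37.060 + 7.68) − 18.1 = 26.640 Gt C/yr.
Box D: F(D→E) = (26.640 + 15.5) − 20.2 = 21.940 Gt C/yr.
Box E: F(E→F) = (21.940 + 16.1) − 12.2 = 25.840 Gt C/yr.
Box F throughput = its input = 25.840 Gt C/yr; τ = 62100 / 25.840 = 2403 yr.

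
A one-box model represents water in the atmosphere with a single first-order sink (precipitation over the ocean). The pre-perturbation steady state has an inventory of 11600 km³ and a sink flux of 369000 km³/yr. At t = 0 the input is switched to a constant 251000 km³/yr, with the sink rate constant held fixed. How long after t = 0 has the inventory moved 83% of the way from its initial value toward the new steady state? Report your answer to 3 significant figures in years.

0.0557 yr

τ = M₀/F₀ = 11600/369000 = 0.03144 yr.
The remaining gap fraction is e^(−t/τ); 83% covered ⇒ e^(−t/τ) = 0.170.
t = −τ ln(0.170) = 0.03144 × 1.772 = 0.05570 yr.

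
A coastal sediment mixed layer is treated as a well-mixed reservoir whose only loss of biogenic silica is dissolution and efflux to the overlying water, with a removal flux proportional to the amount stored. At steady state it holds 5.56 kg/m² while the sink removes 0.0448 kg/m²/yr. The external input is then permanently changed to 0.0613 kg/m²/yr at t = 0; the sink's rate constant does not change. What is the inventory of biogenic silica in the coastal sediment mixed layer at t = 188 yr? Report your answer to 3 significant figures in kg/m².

7.16 kg/m²

τ = M₀/F₀ = 5.56/0.0448 = 124.1 yr; rate constant k = 1/τ.
New steady state M_∞ = F₁/k = F₁·τ = 0.0613 × 124.1 = 7.6078 kg/m².
M(t) = M_∞ + (M₀ − M_∞)·e^(−t/τ); t/τ = 188/124.1 = 1.515, so e^(−t/τ) = 0.2198.
M(t) = 7.6078 − 2.048 × 0.2198 = 7.1576 kg/m².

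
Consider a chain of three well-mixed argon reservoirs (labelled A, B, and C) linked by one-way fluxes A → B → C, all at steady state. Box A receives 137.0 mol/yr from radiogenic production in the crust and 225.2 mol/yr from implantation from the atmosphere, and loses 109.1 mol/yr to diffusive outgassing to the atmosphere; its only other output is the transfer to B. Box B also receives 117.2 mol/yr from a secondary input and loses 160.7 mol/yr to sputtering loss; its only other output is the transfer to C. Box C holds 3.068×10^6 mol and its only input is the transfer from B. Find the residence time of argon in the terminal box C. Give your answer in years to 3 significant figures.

Box A: F(A→B) = (137.0 + 225.2) − 109.1 = 253.10 mol/yr.
Box B: F(B→C) = (253.10 + 117.2) − 160.7 = 209.60 mol/yr.
Box C throughput = its input = 209.60 mol/yr; τ = 3.068×10^6 / 209.60 = 14640 yr.

14600 yr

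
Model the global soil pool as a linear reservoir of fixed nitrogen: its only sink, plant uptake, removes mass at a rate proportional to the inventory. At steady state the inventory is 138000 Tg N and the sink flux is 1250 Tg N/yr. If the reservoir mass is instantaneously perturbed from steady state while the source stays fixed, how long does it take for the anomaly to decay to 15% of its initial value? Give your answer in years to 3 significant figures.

209 yr

For a linear reservoir the anomaly decays as exp(−t/τ) with τ = M/F = 138000/1250 = 110.4 yr.
exp(−t/τ) = 0.15 ⇒ t = −τ ln(0.15) = 110.4 × 1.897 = 209.4 yr.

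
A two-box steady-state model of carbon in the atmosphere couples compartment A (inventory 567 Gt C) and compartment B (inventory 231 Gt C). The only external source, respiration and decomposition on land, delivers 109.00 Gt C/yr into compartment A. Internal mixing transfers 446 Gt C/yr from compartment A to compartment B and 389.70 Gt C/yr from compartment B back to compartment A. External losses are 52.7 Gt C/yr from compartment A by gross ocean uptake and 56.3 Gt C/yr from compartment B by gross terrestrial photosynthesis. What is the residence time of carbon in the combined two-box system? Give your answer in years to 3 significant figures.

Treat the two boxes together as one reservoir: the mixing fluxes between them are internal recycling, so τ = ΣM / Σ(external losses).
M_total = 567 + 231 = 798.00 Gt C.
ΣF_external_out = 52.7 + 56.3 = 109.00 Gt C/yr.
τ = M_total / ΣF_ext = 798.00 / 109.00 = 7.321 yr.

7.32 yr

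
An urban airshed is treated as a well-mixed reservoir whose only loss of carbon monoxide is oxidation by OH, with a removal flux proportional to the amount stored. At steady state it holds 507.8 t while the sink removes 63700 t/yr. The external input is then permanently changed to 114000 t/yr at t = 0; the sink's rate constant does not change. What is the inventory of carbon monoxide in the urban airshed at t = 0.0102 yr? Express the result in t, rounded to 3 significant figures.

τ = M₀/F₀ = 507.8/63700 = 0.007972 yr; rate constant k = 1/τ.
New steady state M_∞ = F₁/k = F₁·τ = 114000 × 0.007972 = 908.78 t.
M(t) = M_∞ + (M₀ − M_∞)·e^(−t/τ); t/τ = 0.0102/0.007972 = 1.280, so e^(−t/τ) = 0.2782.
M(t) = 908.78 − 401.0 × 0.2782 = 797.24 t.

797 t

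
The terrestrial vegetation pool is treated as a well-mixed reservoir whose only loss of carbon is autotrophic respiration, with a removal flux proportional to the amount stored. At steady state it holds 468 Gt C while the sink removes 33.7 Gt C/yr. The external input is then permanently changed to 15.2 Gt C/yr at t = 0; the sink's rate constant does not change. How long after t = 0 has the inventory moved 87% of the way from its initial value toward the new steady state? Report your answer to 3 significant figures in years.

τ = M₀/F₀ = 468/33.7 = 13.89 yr.
The remaining gap fraction is e^(−t/τ); 87% covered ⇒ e^(−t/τ) = 0.130.
t = −τ ln(0.130) = 13.89 × 2.040 = 28.33 yr.

28.3 yr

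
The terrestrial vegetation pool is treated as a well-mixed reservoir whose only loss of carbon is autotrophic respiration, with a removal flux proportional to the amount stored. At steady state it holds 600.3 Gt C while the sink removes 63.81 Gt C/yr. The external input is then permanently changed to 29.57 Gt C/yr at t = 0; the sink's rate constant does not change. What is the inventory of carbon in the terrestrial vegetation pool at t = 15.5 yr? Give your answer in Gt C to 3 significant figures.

The sink rate constant is k = F₀/M₀ = 63.81/600.3 = 0.1063 yr⁻¹.
Solving dM/dt = F₁ − kM with M(0) = M₀ gives M(t) = F₁/k + (M₀ − F₁/k)·e^(−kt).
F₁/k = 29.57/0.1063 = 278.18 Gt C; kt = 0.1063 × 15.5 = 1.648, e^(−kt) = 0.1925.
M(15.5) = 278.18 + (600.3 − 278.18) × 0.1925 = 278.18 + 62.01 = 340.19 Gt C.

340 Gt C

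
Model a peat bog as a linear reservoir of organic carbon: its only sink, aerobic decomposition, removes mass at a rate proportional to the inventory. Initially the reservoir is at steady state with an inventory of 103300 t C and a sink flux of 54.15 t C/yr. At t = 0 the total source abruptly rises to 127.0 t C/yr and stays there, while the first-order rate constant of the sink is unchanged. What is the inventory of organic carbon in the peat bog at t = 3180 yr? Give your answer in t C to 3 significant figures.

216000 t C

Residence time τ = M₀/F₀ = 1908 yr. The eventual steady state is M_∞ = M₀·(F₁/F₀) = 103300 × 127.0/54.15 = 242270 t C.
The anomaly ΔM(t) = M(t) − M_∞ decays as ΔM₀·e^(−t/τ) with ΔM₀ = 103300 − 242270 = −139000 t C.
At t = 3180 yr, e^(−t/τ) = e^(−1.667) = 0.1888, so ΔM = −26240 t C and M = 242270 − 26240 = 216030 t C.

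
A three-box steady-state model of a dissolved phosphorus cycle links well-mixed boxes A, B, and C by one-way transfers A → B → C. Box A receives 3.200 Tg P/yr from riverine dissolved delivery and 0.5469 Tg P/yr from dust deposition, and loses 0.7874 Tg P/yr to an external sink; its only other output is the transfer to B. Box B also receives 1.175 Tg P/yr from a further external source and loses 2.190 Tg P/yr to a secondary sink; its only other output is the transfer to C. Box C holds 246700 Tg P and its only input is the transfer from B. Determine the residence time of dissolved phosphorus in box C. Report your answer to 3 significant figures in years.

127000 yr

Box A: F(A→B) = (3.200 + 0.5469) − 0.7874 = 2.9595 Tg P/yr.
Box B: F(B→C) = (2.9595 + 1.175) − 2.190 = 1.9445 Tg P/yr.
Box C throughput = its input = 1.9445 Tg P/yr; τ = 246700 / 1.9445 = 126900 yr.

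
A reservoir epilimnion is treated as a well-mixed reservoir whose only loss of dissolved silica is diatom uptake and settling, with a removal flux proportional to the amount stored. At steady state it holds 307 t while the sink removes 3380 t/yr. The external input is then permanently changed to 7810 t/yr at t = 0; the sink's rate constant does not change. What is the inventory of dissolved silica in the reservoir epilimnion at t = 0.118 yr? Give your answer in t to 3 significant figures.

600 t

τ = M₀/F₀ = 307/3380 = 0.09083 yr; rate constant k = 1/τ.
New steady state M_∞ = F₁/k = F₁·τ = 7810 × 0.09083 = 709.37 t.
M(t) = M_∞ + (M₀ − M_∞)·e^(−t/τ); t/τ = 0.118/0.09083 = 1.299, so e^(−t/τ) = 0.2728.
M(t) = 709.37 − 402.4 × 0.2728 = 599.62 t.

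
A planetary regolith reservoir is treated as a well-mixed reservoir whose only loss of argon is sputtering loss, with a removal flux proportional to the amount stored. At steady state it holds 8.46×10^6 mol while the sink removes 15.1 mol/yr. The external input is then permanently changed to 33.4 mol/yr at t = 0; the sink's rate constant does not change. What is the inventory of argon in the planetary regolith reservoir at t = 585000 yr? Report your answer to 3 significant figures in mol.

1.51×10^7 mol

The sink rate constant is k = F₀/M₀ = 15.1/8.46×10^6 = 1.785×10^-6 yr⁻¹.
Solving dM/dt = F₁ − kM with M(0) = M₀ gives M(t) = F₁/k + (M₀ − F₁/k)·e^(−kt).
F₁/k = 33.4/1.785×10^-6 = 1.8713×10^7 mol; kt = 1.785×10^-6 × 585000 = 1.044, e^(−kt) = 0.3520.
M(585000) = 1.8713×10^7 + (8.46×10^6 − 1.8713×10^7) × 0.3520 = 1.8713×10^7 − 3.609×10^6 = 1.5104×10^7 mol.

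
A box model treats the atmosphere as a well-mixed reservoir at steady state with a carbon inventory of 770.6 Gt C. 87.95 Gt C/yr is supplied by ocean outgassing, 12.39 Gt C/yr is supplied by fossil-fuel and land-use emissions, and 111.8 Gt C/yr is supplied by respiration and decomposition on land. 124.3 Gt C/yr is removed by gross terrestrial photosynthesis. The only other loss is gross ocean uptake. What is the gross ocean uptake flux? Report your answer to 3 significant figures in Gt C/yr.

At steady state ΣF_in = ΣF_out.
ΣF_in = 87.95 + 12.39 + 111.8 = 212.14 Gt C/yr.
Gross ocean uptake flux = ΣF_in − (124.3) = 212.14 − 124.3 = 87.84 Gt C/yr.

87.8 Gt C/yr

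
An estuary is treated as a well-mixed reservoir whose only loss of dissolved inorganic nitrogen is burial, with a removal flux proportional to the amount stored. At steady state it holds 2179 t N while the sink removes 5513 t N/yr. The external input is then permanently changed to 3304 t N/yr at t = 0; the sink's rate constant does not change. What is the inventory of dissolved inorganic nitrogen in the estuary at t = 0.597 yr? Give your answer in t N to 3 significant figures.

1500 t N

The sink rate constant is k = F₀/M₀ = 5513/2179 = 2.530 yr⁻¹.
Solving dM/dt = F₁ − kM with M(0) = M₀ gives M(t) = F₁/k + (M₀ − F₁/k)·e^(−kt).
F₁/k = 3304/2.530 = 1305.9 t N; kt = 2.530 × 0.597 = 1.510, e^(−kt) = 0.2208.
M(0.597) = 1305.9 + (2179 − 1305.9) × 0.2208 = 1305.9 + 192.8 = 1498.7 t N.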